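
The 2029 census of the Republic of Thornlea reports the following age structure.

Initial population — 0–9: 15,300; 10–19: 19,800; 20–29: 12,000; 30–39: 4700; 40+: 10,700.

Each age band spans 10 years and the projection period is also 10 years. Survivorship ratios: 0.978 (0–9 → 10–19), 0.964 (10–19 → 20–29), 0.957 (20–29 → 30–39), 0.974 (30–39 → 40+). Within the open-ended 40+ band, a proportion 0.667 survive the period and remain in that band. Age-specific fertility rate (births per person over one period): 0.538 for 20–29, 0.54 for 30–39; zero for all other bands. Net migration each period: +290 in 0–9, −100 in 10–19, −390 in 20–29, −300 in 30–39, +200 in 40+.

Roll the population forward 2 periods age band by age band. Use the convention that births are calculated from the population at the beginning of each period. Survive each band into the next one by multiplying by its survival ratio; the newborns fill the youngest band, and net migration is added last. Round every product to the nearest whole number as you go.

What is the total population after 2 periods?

75939

Numbering the bands 1..5 from youngest to oldest:
— Period 1 —
Births: 12000 * 0.538 = 6456  |  4700 * 0.54 = 2538 → total 8994
Band 2: 15300 * 0.978 = 14963
Band 3: 19800 * 0.964 = 19087
Band 4: 12000 * 0.957 = 11484
Band 5: 4700 * 0.974 + 10700 * 0.667 = 4578 + 7137 = 11715
Net migration: Band 1 + 290 → 9284; Band 2 − 100 → 14863; Band 3 − 390 → 18697; Band 4 − 300 → 11184; Band 5 + 200 → 11915
Population now: 0–9=9284, 10–19=14863, 20–29=18697, 30–39=11184, 40+=11915
— Period 2 —
Births: 18697 * 0.538 = 10059  |  11184 * 0.54 = 6039 → total 16098
Band 2: 9284 * 0.978 = 9080
Band 3: 14863 * 0.964 = 14328
Band 4: 18697 * 0.957 = 17893
Band 5: 11184 * 0.974 + 11915 * 0.667 = 10893 + 7947 = 18840
Net migration: Band 1 + 290 → 16388; Band 2 − 100 → 8980; Band 3 − 390 → 13938; Band 4 − 300 → 17593; Band 5 + 200 → 19040
Population now: 0–9=16388, 10–19=8980, 20–29=13938, 30–39=17593, 40+=19040
Total after period 2: 16388 + 8980 + 13938 + 17593 + 19040 = 75939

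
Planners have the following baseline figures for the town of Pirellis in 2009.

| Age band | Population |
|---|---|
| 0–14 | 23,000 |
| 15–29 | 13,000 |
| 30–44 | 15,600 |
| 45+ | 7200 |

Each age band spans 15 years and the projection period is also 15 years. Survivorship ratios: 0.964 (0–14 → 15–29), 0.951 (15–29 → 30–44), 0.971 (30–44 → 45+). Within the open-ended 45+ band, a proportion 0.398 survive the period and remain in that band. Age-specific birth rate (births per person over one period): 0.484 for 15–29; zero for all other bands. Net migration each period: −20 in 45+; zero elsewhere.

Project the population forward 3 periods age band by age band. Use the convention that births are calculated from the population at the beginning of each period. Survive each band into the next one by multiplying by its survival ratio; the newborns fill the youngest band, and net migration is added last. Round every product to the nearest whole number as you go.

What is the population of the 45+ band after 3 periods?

Call the bands 1 to 4, youngest first.
— Period 1 —
Births: 13000 × 0.484 = 6292
Band 2: 23000 × 0.964 = 22172
Band 3: 13000 × 0.951 = 12363
Band 4: 15600 × 0.971 + 7200 × 0.398 = 15148 + 2866 = 18014
Net migration: Band 4 − 20 → 17994
→ [6292, 22172, 12363, 17994]
— Period 2 —
Births: 22172 × 0.484 = 10731
Band 2: 6292 × 0.964 = 6065
Band 3: 22172 × 0.951 = 21086
Band 4: 12363 × 0.971 + 17994 × 0.398 = 12004 + 7162 = 19166
Net migration: Band 4 − 20 → 19146
→ [10731, 6065, 21086, 19146]
— Period 3 —
Births: 6065 × 0.484 = 2935
Band 2: 10731 × 0.964 = 10345
Band 3: 6065 × 0.951 = 5768
Band 4: 21086 × 0.971 + 19146 × 0.398 = 20475 + 7620 = 28095
Net migration: Band 4 − 20 → 28075
→ [2935, 10345, 5768, 28075]

28075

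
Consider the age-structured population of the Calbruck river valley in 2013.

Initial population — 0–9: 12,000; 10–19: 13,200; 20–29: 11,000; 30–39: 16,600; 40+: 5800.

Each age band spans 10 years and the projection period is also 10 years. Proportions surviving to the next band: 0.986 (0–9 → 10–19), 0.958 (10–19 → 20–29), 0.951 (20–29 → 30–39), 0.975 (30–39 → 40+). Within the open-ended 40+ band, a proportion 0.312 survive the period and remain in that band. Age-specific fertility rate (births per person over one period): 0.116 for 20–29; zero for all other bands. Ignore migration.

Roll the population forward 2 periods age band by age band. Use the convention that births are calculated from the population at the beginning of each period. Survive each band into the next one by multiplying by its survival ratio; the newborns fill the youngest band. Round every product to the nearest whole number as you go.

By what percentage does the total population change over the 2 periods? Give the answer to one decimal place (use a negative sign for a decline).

-28.5

Period 1:
Births: 11000 * 0.116 = 1276
10–19: 12000 * 0.986 = 11832
20–29: 13200 * 0.958 = 12646
30–39: 11000 * 0.951 = 10461
40+: 16600 * 0.975 + 5800 * 0.312 = 16185 + 1810 = 17995
→ [1276, 11832, 12646, 10461, 17995]
Period 2:
Births: 12646 * 0.116 = 1467
10–19: 1276 * 0.986 = 1258
20–29: 11832 * 0.958 = 11335
30–39: 12646 * 0.951 = 12026
40+: 10461 * 0.975 + 17995 * 0.312 = 10199 + 5614 = 15813
→ [1467, 1258, 11335, 12026, 15813]
Total: 58600 → 41899; change = -16701; percentage change = -28.5%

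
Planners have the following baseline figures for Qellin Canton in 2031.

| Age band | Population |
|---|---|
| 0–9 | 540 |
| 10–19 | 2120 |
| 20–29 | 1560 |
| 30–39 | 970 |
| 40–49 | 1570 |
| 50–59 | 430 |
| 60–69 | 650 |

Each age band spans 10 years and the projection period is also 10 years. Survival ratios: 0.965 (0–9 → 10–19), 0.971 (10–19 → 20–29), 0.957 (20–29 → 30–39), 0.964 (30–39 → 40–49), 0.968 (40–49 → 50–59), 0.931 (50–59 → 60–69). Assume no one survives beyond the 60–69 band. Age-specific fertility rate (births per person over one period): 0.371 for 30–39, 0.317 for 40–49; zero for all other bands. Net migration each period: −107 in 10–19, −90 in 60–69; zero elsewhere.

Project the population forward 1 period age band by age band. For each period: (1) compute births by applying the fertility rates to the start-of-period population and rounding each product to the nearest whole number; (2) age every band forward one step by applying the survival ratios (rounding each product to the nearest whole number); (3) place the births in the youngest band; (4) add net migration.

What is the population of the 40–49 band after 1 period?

Numbering the groups 1..7 from youngest to oldest:
Period 1.
Births: 970 × 0.371 = 360  |  1570 × 0.317 = 498 → 858
Group 2: 540 × 0.965 = 521
Group 3: 2120 × 0.971 = 2059
Group 4: 1560 × 0.957 = 1493
Group 5: 970 × 0.964 = 935
Group 6: 1570 × 0.968 = 1520
Group 7: 430 × 0.931 = 400
Net migration: Group 2 − 107 → 414; Group 7 − 90 → 310
Giving 858 / 414 / 2059 / 1493 / 935 / 1520 / 310.

935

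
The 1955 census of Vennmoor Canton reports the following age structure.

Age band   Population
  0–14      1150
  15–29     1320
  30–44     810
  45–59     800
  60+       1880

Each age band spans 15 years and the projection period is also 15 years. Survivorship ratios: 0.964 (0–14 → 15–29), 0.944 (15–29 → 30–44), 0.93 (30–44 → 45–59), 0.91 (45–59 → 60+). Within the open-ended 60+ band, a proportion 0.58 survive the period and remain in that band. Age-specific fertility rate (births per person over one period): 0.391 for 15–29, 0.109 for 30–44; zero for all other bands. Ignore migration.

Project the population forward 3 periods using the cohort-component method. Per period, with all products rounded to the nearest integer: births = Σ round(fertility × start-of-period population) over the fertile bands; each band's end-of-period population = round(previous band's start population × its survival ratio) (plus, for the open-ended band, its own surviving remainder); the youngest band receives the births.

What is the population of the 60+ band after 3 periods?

2064

(Groups numbered youngest = 1 to oldest = 5.)
— Period 1 —
Births: 1320 × 0.391 = 516, 810 × 0.109 = 88 → total 604
Group 2: 1150 × 0.964 = 1109
Group 3: 1320 × 0.944 = 1246
Group 4: 810 × 0.93 = 753
Group 5: 800 × 0.91 + 1880 × 0.58 = 728 + 1090 = 1818
End of period: [604, 1109, 1246, 753, 1818]
— Period 2 —
Births: 1109 × 0.391 = 434, 1246 × 0.109 = 136 → total 570
Group 2: 604 × 0.964 = 582
Group 3: 1109 × 0.944 = 1047
Group 4: 1246 × 0.93 = 1159
Group 5: 753 × 0.91 + 1818 × 0.58 = 685 + 1054 = 1739
End of period: [570, 582, 1047, 1159, 1739]
— Period 3 —
Births: 582 × 0.391 = 228, 1047 × 0.109 = 114 → total 342
Group 2: 570 × 0.964 = 549
Group 3: 582 × 0.944 = 549
Group 4: 1047 × 0.93 = 974
Group 5: 1159 × 0.91 + 1739 × 0.58 = 1055 + 1009 = 2064
End of period: [342, 549, 549, 974, 2064]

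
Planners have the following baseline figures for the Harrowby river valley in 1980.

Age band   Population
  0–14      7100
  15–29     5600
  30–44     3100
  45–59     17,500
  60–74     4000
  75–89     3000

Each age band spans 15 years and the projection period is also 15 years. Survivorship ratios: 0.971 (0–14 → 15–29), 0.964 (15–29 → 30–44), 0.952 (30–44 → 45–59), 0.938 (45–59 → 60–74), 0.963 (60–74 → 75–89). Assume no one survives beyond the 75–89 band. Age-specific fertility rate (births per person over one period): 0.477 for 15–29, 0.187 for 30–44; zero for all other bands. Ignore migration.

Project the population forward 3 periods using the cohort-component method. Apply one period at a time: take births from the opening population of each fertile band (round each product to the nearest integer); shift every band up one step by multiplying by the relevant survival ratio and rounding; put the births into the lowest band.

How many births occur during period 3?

2749

Let group 1 be 0–14 through group 6 = 75–89.
After projecting period 1:
Births: 5600 × 0.477 = 2671, 3100 × 0.187 = 580 ⇒ total 3251
Group 2: 7100 × 0.971 = 6894
Group 3: 5600 × 0.964 = 5398
Group 4: 3100 × 0.952 = 2951
Group 5: 17500 × 0.938 = 16415
Group 6: 4000 × 0.963 = 3852
→ [3251, 6894, 5398, 2951, 16415, 3852]
After projecting period 2:
Births: 6894 × 0.477 = 3288, 5398 × 0.187 = 1009 ⇒ total 4297
Group 2: 3251 × 0.971 = 3157
Group 3: 6894 × 0.964 = 6646
Group 4: 5398 × 0.952 = 5139
Group 5: 2951 × 0.938 = 2768
Group 6: 16415 × 0.963 = 15808
→ [4297, 3157, 6646, 5139, 2768, 15808]
After projecting period 3:
Births: 3157 × 0.477 = 1506, 6646 × 0.187 = 1243 ⇒ total 2749
Group 2: 4297 × 0.971 = 4172
Group 3: 3157 × 0.964 = 3043
Group 4: 6646 × 0.952 = 6327
Group 5: 5139 × 0.938 = 4820
Group 6: 2768 × 0.963 = 2666
→ [2749, 4172, 3043, 6327, 4820, 2666]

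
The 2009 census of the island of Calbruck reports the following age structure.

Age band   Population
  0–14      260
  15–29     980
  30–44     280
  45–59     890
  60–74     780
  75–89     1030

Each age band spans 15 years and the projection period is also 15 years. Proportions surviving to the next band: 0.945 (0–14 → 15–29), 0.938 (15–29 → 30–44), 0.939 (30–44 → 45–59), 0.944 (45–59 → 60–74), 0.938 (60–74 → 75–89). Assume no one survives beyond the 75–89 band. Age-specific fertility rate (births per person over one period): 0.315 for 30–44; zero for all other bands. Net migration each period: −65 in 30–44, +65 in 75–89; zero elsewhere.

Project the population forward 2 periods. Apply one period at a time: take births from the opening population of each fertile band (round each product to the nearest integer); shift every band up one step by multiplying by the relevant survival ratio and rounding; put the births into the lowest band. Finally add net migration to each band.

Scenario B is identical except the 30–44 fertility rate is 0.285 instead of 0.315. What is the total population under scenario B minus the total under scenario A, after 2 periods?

Let band 1 be 0–14 through band 6 = 75–89.
— Period 1 —
Births: 280 × 0.315 = 88
Band 2: 260 × 0.945 = 246
Band 3: 980 × 0.938 = 919
Band 4: 280 × 0.939 = 263
Band 5: 890 × 0.944 = 840
Band 6: 780 × 0.938 = 732
Net migration: Band 3 − 65 → 854; Band 6 + 65 → 797
Population now: 0–14=88, 15–29=246, 30–44=854, 45–59=263, 60–74=840, 75–89=797
— Period 2 —
Births: 854 × 0.315 = 269
Band 2: 88 × 0.945 = 83
Band 3: 246 × 0.938 = 231
Band 4: 854 × 0.939 = 802
Band 5: 263 × 0.944 = 248
Band 6: 840 × 0.938 = 788
Net migration: Band 3 − 65 → 166; Band 6 + 65 → 853
Population now: 0–14=269, 15–29=83, 30–44=166, 45–59=802, 60–74=248, 75–89=853
Scenario A total after 2 periods: 2421
Scenario B projection —
— Period 1 —
Births: 280 × 0.285 = 80
Band 2: 260 × 0.945 = 246
Band 3: 980 × 0.938 = 919
Band 4: 280 × 0.939 = 263
Band 5: 890 × 0.944 = 840
Band 6: 780 × 0.938 = 732
Net migration: Band 3 − 65 → 854; Band 6 + 65 → 797
Population now: 0–14=80, 15–29=246, 30–44=854, 45–59=263, 60–74=840, 75–89=797
— Period 2 —
Births: 854 × 0.285 = 243
Band 2: 80 × 0.945 = 76
Band 3: 246 × 0.938 = 231
Band 4: 854 × 0.939 = 802
Band 5: 263 × 0.944 = 248
Band 6: 840 × 0.938 = 788
Net migration: Band 3 − 65 → 166; Band 6 + 65 → 853
Population now: 0–14=243, 15–29=76, 30–44=166, 45–59=802, 60–74=248, 75–89=853
Scenario B total after 2 periods: 2388
Difference B − A = 2388 − 2421 = -33

-33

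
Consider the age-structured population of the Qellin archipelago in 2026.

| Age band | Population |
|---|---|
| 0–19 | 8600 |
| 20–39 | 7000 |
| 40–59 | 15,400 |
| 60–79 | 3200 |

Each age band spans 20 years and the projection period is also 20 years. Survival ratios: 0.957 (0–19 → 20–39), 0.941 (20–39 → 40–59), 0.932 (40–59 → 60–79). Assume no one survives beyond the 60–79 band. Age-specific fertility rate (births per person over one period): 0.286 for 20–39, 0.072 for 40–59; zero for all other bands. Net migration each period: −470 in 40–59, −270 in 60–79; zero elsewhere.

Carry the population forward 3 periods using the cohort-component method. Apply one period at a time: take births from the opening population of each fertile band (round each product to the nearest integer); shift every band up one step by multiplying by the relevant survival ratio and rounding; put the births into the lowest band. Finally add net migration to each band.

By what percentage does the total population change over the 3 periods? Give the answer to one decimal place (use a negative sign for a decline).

Call the bands 1 to 4, youngest first.
— Period 1 —
Births: 7000 * 0.286 = 2002  |  15400 * 0.072 = 1109 — total 3111
Band 2: 8600 * 0.957 = 8230
Band 3: 7000 * 0.941 = 6587
Band 4: 15400 * 0.932 = 14353
Net migration: Band 3 − 470 → 6117; Band 4 − 270 → 14083
→ [3111, 8230, 6117, 14083]
— Period 2 —
Births: 8230 * 0.286 = 2354  |  6117 * 0.072 = 440 — total 2794
Band 2: 3111 * 0.957 = 2977
Band 3: 8230 * 0.941 = 7744
Band 4: 6117 * 0.932 = 5701
Net migration: Band 3 − 470 → 7274; Band 4 − 270 → 5431
→ [2794, 2977, 7274, 5431]
— Period 3 —
Births: 2977 * 0.286 = 851  |  7274 * 0.072 = 524 — total 1375
Band 2: 2794 * 0.957 = 2674
Band 3: 2977 * 0.941 = 2801
Band 4: 7274 * 0.932 = 6779
Net migration: Band 3 − 470 → 2331; Band 4 − 270 → 6509
→ [1375, 2674, 2331, 6509]
Total: 34200 → 12889; change = -21311; percentage change = -62.3%

-62.3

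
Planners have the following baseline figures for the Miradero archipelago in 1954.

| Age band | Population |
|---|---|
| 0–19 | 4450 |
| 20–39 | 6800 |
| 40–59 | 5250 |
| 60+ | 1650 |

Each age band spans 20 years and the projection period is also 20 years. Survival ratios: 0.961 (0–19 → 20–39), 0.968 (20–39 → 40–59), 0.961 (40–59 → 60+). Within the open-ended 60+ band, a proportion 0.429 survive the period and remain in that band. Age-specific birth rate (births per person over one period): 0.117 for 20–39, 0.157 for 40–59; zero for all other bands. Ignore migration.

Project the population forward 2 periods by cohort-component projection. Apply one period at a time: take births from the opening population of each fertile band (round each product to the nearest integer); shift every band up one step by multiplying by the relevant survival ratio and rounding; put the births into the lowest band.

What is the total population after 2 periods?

16022

(Groups numbered youngest = 1 to oldest = 4.)
Period 1.
Births: 6800 × 0.117 = 796  |  5250 × 0.157 = 824 — total 1620
Group 2: 4450 × 0.961 = 4276
Group 3: 6800 × 0.968 = 6582
Group 4: 5250 × 0.961 + 1650 × 0.429 = 5045 + 708 = 5753
End of period: [1620, 4276, 6582, 5753]
Period 2.
Births: 4276 × 0.117 = 500  |  6582 × 0.157 = 1033 — total 1533
Group 2: 1620 × 0.961 = 1557
Group 3: 4276 × 0.968 = 4139
Group 4: 6582 × 0.961 + 5753 × 0.429 = 6325 + 2468 = 8793
End of period: [1533, 1557, 4139, 8793]
Total after period 2: 1533 + 1557 + 4139 + 8793 = 16022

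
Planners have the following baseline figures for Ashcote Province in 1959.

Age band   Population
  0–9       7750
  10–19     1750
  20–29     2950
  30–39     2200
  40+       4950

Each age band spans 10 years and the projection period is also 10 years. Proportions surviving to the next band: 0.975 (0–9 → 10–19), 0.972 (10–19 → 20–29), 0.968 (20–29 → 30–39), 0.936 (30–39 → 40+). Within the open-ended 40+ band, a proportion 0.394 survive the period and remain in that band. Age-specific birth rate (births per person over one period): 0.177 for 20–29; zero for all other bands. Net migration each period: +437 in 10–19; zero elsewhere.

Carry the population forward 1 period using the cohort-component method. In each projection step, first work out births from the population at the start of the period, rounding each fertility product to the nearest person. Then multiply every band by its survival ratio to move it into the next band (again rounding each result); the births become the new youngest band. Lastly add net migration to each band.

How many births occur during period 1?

522

Period 1.
Births: 2950 * 0.177 = 522
10–19: 7750 * 0.975 = 7556
20–29: 1750 * 0.972 = 1701
30–39: 2950 * 0.968 = 2856
40+: 2200 * 0.936 + 4950 * 0.394 = 2059 + 1950 = 4009
Net migration: 10–19 + 437 → 7993
Population now: 0–9=522, 10–19=7993, 20–29=1701, 30–39=2856, 40+=4009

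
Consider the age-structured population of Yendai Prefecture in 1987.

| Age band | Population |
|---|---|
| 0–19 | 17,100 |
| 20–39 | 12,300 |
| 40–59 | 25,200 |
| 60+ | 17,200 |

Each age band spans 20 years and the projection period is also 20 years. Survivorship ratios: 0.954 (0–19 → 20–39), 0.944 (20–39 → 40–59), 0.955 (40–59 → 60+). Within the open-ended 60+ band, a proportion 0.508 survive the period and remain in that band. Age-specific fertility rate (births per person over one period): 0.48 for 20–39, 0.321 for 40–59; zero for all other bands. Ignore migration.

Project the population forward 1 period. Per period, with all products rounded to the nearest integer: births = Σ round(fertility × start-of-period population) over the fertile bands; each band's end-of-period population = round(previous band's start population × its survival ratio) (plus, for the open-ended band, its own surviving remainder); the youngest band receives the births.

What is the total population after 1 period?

Period 1:
Births: 12300 × 0.48 = 5904, 25200 × 0.321 = 8089 — total 13993
20–39: 17100 × 0.954 = 16313
40–59: 12300 × 0.944 = 11611
60+: 25200 × 0.955 + 17200 × 0.508 = 24066 + 8738 = 32804
Population now: 0–19=13993, 20–39=16313, 40–59=11611, 60+=32804
Total after period 1: 13993 + 16313 + 11611 + 32804 = 74721

74721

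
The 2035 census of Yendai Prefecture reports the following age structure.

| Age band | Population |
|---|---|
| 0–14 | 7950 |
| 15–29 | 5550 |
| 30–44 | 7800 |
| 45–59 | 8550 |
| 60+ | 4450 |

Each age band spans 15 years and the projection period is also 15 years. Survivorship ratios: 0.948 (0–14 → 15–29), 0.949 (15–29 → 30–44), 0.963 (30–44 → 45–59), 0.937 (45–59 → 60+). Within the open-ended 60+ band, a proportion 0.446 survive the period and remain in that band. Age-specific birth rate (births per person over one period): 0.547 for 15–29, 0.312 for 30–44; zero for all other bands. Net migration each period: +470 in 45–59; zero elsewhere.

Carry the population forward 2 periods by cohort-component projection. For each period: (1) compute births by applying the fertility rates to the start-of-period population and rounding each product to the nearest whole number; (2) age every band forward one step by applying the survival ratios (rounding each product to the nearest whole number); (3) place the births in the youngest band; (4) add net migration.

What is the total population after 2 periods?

35583

Call the groups 1 to 5, youngest first.
After projecting period 1:
Births: 5550 × 0.547 = 3036, 7800 × 0.312 = 2434 → 5470
Group 2: 7950 × 0.948 = 7537
Group 3: 5550 × 0.949 = 5267
Group 4: 7800 × 0.963 = 7511
Group 5: 8550 × 0.937 + 4450 × 0.446 = 8011 + 1985 = 9996
Net migration: Group 4 + 470 → 7981
Giving 5470 / 7537 / 5267 / 7981 / 9996.
After projecting period 2:
Births: 7537 × 0.547 = 4123, 5267 × 0.312 = 1643 → 5766
Group 2: 5470 × 0.948 = 5186
Group 3: 7537 × 0.949 = 7153
Group 4: 5267 × 0.963 = 5072
Group 5: 7981 × 0.937 + 9996 × 0.446 = 7478 + 4458 = 11936
Net migration: Group 4 + 470 → 5542
Giving 5766 / 5186 / 7153 / 5542 / 11936.
Total after period 2: 5766 + 5186 + 7153 + 5542 + 11936 = 35583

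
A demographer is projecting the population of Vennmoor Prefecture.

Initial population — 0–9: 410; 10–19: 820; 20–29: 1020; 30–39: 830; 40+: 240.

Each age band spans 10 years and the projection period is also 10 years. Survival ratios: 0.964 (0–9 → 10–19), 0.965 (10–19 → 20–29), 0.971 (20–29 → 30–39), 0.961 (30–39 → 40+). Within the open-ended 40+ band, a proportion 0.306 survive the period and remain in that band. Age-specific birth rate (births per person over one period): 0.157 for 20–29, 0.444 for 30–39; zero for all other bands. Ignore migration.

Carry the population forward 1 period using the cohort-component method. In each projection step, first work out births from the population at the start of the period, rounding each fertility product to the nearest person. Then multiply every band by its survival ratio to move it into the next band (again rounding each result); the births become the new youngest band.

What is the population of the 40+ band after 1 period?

871

Period 1.
Births: 1020 × 0.157 = 160 ; 830 × 0.444 = 369 → total 529
10–19: 410 × 0.964 = 395
20–29: 820 × 0.965 = 791
30–39: 1020 × 0.971 = 990
40+: 830 × 0.961 + 240 × 0.306 = 798 + 73 = 871
End of period: [529, 395, 791, 990, 871]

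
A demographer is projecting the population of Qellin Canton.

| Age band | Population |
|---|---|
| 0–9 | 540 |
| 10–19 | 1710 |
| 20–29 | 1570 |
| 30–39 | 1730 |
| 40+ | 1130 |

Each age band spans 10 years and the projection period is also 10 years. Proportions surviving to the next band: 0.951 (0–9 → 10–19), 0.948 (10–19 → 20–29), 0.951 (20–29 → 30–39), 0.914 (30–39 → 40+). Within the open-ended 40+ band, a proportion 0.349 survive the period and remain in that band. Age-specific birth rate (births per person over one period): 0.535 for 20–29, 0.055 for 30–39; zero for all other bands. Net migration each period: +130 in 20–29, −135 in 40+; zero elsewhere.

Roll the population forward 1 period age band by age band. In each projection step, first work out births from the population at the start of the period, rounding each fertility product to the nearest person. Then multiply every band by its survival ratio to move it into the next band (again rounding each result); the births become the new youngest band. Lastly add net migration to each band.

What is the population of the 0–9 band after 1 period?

Call the bands 1 to 5, youngest first.
[period 1]
Births: 1570 * 0.535 = 840  |  1730 * 0.055 = 95 → total 935
Band 2: 540 * 0.951 = 514
Band 3: 1710 * 0.948 = 1621
Band 4: 1570 * 0.951 = 1493
Band 5: 1730 * 0.914 + 1130 * 0.349 = 1581 + 394 = 1975
Net migration: Band 3 + 130 → 1751; Band 5 − 135 → 1840
→ [935, 514, 1751, 1493, 1840]

935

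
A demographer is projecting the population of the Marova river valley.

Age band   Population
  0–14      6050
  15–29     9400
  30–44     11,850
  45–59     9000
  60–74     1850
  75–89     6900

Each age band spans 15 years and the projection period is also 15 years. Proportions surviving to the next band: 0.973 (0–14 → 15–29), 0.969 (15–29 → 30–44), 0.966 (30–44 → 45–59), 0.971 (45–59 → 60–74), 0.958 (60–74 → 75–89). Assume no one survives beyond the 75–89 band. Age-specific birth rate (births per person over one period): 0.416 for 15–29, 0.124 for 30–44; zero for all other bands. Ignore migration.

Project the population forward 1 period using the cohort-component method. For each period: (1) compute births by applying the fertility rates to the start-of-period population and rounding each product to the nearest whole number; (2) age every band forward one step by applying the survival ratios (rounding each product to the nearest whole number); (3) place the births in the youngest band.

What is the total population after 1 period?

42333

Period 1.
Births: 9400 × 0.416 = 3910, 11850 × 0.124 = 1469 — total 5379
15–29: 6050 × 0.973 = 5887
30–44: 9400 × 0.969 = 9109
45–59: 11850 × 0.966 = 11447
60–74: 9000 × 0.971 = 8739
75–89: 1850 × 0.958 = 1772
Population now: 0–14=5379, 15–29=5887, 30–44=9109, 45–59=11447, 60–74=8739, 75–89=1772
Total after period 1: 5379 + 5887 + 9109 + 11447 + 8739 + 1772 = 42333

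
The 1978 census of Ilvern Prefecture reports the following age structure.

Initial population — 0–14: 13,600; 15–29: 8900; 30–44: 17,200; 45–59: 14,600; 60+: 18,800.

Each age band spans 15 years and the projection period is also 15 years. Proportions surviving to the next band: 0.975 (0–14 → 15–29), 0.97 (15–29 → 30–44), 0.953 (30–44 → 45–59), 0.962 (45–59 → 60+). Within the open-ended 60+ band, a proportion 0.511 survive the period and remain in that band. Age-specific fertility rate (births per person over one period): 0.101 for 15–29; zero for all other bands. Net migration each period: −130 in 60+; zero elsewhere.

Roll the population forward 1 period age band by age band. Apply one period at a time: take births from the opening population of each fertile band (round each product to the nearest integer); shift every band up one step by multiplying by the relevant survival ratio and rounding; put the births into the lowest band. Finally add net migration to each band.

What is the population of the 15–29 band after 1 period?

13260

(Bands numbered youngest = 1 to oldest = 5.)
— Period 1 —
Births: 8900 × 0.101 = 899
Band 2: 13600 × 0.975 = 13260
Band 3: 8900 × 0.97 = 8633
Band 4: 17200 × 0.953 = 16392
Band 5: 14600 × 0.962 + 18800 × 0.511 = 14045 + 9607 = 23652
Net migration: Band 5 − 130 → 23522
→ [899, 13260, 8633, 16392, 23522]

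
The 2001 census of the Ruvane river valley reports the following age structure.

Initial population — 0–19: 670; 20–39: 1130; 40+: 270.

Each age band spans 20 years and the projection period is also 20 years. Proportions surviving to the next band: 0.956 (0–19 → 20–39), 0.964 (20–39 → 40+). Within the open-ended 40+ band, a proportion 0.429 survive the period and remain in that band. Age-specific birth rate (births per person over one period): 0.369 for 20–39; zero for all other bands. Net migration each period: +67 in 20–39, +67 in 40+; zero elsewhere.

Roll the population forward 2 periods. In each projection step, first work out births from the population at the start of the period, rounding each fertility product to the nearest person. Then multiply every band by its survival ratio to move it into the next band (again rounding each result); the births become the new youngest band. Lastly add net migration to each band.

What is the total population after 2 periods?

Numbering the bands 1..3 from youngest to oldest:
Period 1.
Births: 1130 × 0.369 = 417
Band 2: 670 × 0.956 = 641
Band 3: 1130 × 0.964 + 270 × 0.429 = 1089 + 116 = 1205
Net migration: Band 2 + 67 → 708; Band 3 + 67 → 1272
→ [417, 708, 1272]
Period 2.
Births: 708 × 0.369 = 261
Band 2: 417 × 0.956 = 399
Band 3: 708 × 0.964 + 1272 × 0.429 = 683 + 546 = 1229
Net migration: Band 2 + 67 → 466; Band 3 + 67 → 1296
→ [261, 466, 1296]
Total after period 2: 261 + 466 + 1296 = 2023

2023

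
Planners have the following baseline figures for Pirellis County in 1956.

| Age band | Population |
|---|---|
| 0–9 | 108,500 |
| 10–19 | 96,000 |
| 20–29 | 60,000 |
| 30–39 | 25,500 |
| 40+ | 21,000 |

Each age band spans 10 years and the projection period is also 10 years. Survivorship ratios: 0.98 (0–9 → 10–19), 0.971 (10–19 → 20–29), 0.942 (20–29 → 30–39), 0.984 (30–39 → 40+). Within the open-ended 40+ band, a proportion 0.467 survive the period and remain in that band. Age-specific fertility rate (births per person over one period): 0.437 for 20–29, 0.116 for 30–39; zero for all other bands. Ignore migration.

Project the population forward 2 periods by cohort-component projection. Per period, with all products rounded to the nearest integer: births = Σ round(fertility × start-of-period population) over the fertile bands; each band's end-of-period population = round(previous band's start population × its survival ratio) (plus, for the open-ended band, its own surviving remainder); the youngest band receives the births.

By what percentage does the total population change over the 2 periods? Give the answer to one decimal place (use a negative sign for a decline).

Numbering the bands 1..5 from youngest to oldest:
Period 1:
Births: 60000 * 0.437 = 26220  |  25500 * 0.116 = 2958 ⇒ total 29178
Band 2: 108500 * 0.98 = 106330
Band 3: 96000 * 0.971 = 93216
Band 4: 60000 * 0.942 = 56520
Band 5: 25500 * 0.984 + 21000 * 0.467 = 25092 + 9807 = 34899
End of period: [29178, 106330, 93216, 56520, 34899]
Period 2:
Births: 93216 * 0.437 = 40735  |  56520 * 0.116 = 6556 ⇒ total 47291
Band 2: 29178 * 0.98 = 28594
Band 3: 106330 * 0.971 = 103246
Band 4: 93216 * 0.942 = 87809
Band 5: 56520 * 0.984 + 34899 * 0.467 = 55616 + 16298 = 71914
End of period: [47291, 28594, 103246, 87809, 71914]
Total: 311000 → 338854; change = 27854; percentage change = 9.0%

9.0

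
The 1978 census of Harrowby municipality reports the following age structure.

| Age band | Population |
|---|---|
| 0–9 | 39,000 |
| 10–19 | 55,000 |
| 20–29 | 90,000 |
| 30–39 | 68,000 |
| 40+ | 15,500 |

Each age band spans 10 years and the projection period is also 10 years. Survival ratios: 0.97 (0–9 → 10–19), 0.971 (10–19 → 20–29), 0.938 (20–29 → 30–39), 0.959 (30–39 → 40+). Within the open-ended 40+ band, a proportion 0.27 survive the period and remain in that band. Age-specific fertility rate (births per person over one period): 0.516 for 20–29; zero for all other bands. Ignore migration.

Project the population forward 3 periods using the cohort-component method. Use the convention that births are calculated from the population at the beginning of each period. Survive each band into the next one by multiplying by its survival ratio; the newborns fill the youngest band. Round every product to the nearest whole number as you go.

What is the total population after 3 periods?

Let group 1 be 0–9 through group 5 = 40+.
Period 1:
Births: 90000 × 0.516 = 46440
Group 2: 39000 × 0.97 = 37830
Group 3: 55000 × 0.971 = 53405
Group 4: 90000 × 0.938 = 84420
Group 5: 68000 × 0.959 + 15500 × 0.27 = 65212 + 4185 = 69397
→ [46440, 37830, 53405, 84420, 69397]
Period 2:
Births: 53405 × 0.516 = 27557
Group 2: 46440 × 0.97 = 45047
Group 3: 37830 × 0.971 = 36733
Group 4: 53405 × 0.938 = 50094
Group 5: 84420 × 0.959 + 69397 × 0.27 = 80959 + 18737 = 99696
→ [27557, 45047, 36733, 50094, 99696]
Period 3:
Births: 36733 × 0.516 = 18954
Group 2: 27557 × 0.97 = 26730
Group 3: 45047 × 0.971 = 43741
Group 4: 36733 × 0.938 = 34456
Group 5: 50094 × 0.959 + 99696 × 0.27 = 48040 + 26918 = 74958
→ [18954, 26730, 43741, 34456, 74958]
Total after period 3: 18954 + 26730 + 43741 + 34456 + 74958 = 198839

198839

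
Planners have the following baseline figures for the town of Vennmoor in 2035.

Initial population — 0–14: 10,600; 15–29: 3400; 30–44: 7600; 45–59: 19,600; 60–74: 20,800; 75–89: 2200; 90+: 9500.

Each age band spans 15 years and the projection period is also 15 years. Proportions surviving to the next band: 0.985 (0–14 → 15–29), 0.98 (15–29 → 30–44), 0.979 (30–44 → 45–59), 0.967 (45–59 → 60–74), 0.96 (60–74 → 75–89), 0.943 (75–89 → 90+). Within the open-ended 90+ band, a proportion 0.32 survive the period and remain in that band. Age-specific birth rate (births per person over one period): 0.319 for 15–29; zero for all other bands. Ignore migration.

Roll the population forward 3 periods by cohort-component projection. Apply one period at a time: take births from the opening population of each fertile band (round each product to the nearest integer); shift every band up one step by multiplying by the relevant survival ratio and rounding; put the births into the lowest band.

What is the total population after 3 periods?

48454

Call the bands 1 to 7, youngest first.
Period 1:
Births: 3400 × 0.319 = 1085
Band 2: 10600 × 0.985 = 10441
Band 3: 3400 × 0.98 = 3332
Band 4: 7600 × 0.979 = 7440
Band 5: 19600 × 0.967 = 18953
Band 6: 20800 × 0.96 = 19968
Band 7: 2200 × 0.943 + 9500 × 0.32 = 2075 + 3040 = 5115
→ [1085, 10441, 3332, 7440, 18953, 19968, 5115]
Period 2:
Births: 10441 × 0.319 = 3331
Band 2: 1085 × 0.985 = 1069
Band 3: 10441 × 0.98 = 10232
Band 4: 3332 × 0.979 = 3262
Band 5: 7440 × 0.967 = 7194
Band 6: 18953 × 0.96 = 18195
Band 7: 19968 × 0.943 + 5115 × 0.32 = 18830 + 1637 = 20467
→ [3331, 1069, 10232, 3262, 7194, 18195, 20467]
Period 3:
Births: 1069 × 0.319 = 341
Band 2: 3331 × 0.985 = 3281
Band 3: 1069 × 0.98 = 1048
Band 4: 10232 × 0.979 = 10017
Band 5: 3262 × 0.967 = 3154
Band 6: 7194 × 0.96 = 6906
Band 7: 18195 × 0.943 + 20467 × 0.32 = 17158 + 6549 = 23707
→ [341, 3281, 1048, 10017, 3154, 6906, 23707]
Total after period 3: 341 + 3281 + 1048 + 10017 + 3154 + 6906 + 23707 = 48454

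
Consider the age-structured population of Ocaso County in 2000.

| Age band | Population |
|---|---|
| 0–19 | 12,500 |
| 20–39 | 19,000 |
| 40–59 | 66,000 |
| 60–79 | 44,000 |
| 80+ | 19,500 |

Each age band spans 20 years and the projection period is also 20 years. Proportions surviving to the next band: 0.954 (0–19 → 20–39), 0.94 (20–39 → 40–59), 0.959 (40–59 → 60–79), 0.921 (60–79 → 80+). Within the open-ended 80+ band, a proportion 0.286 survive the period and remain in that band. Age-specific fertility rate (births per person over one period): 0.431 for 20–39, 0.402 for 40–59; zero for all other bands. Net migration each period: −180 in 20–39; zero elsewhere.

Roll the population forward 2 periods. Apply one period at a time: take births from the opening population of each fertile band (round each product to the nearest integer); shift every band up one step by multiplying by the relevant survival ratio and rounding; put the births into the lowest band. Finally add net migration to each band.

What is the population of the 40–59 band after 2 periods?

11040

— Period 1 —
Births: 19000 × 0.431 = 8189  |  66000 × 0.402 = 26532 → total 34721
20–39: 12500 × 0.954 = 11925
40–59: 19000 × 0.94 = 17860
60–79: 66000 × 0.959 = 63294
80+: 44000 × 0.921 + 19500 × 0.286 = 40524 + 5577 = 46101
Net migration: 20–39 − 180 → 11745
Giving 34721 / 11745 / 17860 / 63294 / 46101.
— Period 2 —
Births: 11745 × 0.431 = 5062  |  17860 × 0.402 = 7180 → total 12242
20–39: 34721 × 0.954 = 33124
40–59: 11745 × 0.94 = 11040
60–79: 17860 × 0.959 = 17128
80+: 63294 × 0.921 + 46101 × 0.286 = 58294 + 13185 = 71479
Net migration: 20–39 − 180 → 32944
Giving 12242 / 32944 / 11040 / 17128 / 71479.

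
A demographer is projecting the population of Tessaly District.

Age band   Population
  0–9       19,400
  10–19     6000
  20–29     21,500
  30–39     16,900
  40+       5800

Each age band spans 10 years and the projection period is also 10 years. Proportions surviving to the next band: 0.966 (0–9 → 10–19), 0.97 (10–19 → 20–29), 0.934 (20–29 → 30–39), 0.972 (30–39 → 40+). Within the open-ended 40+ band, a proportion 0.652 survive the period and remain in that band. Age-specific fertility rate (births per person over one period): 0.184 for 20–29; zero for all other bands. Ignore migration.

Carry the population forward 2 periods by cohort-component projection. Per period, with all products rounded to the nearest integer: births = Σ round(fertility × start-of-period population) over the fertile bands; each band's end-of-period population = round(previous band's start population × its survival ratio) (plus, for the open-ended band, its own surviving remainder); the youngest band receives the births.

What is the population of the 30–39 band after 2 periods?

5436

Period 1.
Births: 21500 * 0.184 = 3956
10–19: 19400 * 0.966 = 18740
20–29: 6000 * 0.97 = 5820
30–39: 21500 * 0.934 = 20081
40+: 16900 * 0.972 + 5800 * 0.652 = 16427 + 3782 = 20209
End of period: [3956, 18740, 5820, 20081, 20209]
Period 2.
Births: 5820 * 0.184 = 1071
10–19: 3956 * 0.966 = 3821
20–29: 18740 * 0.97 = 18178
30–39: 5820 * 0.934 = 5436
40+: 20081 * 0.972 + 20209 * 0.652 = 19519 + 13176 = 32695
End of period: [1071, 3821, 18178, 5436, 32695]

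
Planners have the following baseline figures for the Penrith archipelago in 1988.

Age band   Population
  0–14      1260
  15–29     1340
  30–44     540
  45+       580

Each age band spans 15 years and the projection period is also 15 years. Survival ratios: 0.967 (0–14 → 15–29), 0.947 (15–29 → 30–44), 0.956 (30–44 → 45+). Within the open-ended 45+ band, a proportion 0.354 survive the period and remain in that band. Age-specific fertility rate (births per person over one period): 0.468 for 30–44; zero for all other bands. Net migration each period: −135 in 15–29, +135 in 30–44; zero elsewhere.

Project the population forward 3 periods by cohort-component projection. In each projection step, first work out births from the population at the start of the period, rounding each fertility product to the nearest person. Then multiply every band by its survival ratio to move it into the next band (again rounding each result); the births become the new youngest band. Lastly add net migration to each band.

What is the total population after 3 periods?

2957

Let band 1 be 0–14 through band 4 = 45+.
Period 1:
Births: 540 × 0.468 = 253
Band 2: 1260 × 0.967 = 1218
Band 3: 1340 × 0.947 = 1269
Band 4: 540 × 0.956 + 580 × 0.354 = 516 + 205 = 721
Net migration: Band 2 − 135 → 1083; Band 3 + 135 → 1404
→ [253, 1083, 1404, 721]
Period 2:
Births: 1404 × 0.468 = 657
Band 2: 253 × 0.967 = 245
Band 3: 1083 × 0.947 = 1026
Band 4: 1404 × 0.956 + 721 × 0.354 = 1342 + 255 = 1597
Net migration: Band 2 − 135 → 110; Band 3 + 135 → 1161
→ [657, 110, 1161, 1597]
Period 3:
Births: 1161 × 0.468 = 543
Band 2: 657 × 0.967 = 635
Band 3: 110 × 0.947 = 104
Band 4: 1161 × 0.956 + 1597 × 0.354 = 1110 + 565 = 1675
Net migration: Band 2 − 135 → 500; Band 3 + 135 → 239
→ [543, 500, 239, 1675]
Total after period 3: 543 + 500 + 239 + 1675 = 2957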